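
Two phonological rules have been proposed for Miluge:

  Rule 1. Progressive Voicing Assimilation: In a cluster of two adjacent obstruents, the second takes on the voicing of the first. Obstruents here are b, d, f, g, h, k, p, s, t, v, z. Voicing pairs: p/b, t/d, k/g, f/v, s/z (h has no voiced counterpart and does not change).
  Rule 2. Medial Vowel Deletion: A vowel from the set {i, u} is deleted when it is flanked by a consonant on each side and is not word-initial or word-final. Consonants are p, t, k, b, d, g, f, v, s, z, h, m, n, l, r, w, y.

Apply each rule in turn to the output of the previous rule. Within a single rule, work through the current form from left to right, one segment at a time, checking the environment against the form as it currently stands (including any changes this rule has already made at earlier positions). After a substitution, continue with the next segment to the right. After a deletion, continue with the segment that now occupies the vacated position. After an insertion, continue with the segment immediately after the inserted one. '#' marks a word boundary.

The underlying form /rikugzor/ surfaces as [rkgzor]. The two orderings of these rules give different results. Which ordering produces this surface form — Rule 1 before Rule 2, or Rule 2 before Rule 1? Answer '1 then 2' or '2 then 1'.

Order 1 then 2:
  1 Progressive Voicing Assimilation: no change — [rikugzor]
  2 Medial Vowel Deletion: [rikugzor] → [rkgzor]
  result: [rkgzor]
Order 2 then 1:
  2 Medial Vowel Deletion: [rikugzor] → [rkgzor]
  1 Progressive Voicing Assimilation: [rkgzor] → [rkksor]
  result: [rkksor]

1 then 2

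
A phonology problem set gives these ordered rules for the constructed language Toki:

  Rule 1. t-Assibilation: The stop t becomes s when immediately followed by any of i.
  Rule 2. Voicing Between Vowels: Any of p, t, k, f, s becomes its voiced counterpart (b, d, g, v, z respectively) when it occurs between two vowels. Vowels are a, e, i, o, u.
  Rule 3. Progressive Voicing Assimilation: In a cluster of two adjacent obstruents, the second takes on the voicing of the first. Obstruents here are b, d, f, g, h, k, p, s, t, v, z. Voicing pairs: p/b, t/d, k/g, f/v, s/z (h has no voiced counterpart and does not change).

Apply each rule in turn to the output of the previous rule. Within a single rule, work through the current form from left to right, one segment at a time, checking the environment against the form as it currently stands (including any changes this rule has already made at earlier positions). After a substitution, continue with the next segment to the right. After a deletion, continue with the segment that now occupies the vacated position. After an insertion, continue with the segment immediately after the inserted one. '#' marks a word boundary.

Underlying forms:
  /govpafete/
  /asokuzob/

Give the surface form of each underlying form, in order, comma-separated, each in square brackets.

[govbavede], [azoguzob]

/govpafete/:
  Rule 1 t-Assibilation: no change — [govpafete]
  Rule 2 Voicing Between Vowels: [govpafete] → [govpavede]
  Rule 3 Progressive Voicing Assimilation: [govpavede] → [govbavede]
/asokuzob/:
  Rule 1 t-Assibilation: no change — [asokuzob]
  Rule 2 Voicing Between Vowels: [asokuzob] → [azoguzob]
  Rule 3 Progressive Voicing Assimilation: no change — [azoguzob]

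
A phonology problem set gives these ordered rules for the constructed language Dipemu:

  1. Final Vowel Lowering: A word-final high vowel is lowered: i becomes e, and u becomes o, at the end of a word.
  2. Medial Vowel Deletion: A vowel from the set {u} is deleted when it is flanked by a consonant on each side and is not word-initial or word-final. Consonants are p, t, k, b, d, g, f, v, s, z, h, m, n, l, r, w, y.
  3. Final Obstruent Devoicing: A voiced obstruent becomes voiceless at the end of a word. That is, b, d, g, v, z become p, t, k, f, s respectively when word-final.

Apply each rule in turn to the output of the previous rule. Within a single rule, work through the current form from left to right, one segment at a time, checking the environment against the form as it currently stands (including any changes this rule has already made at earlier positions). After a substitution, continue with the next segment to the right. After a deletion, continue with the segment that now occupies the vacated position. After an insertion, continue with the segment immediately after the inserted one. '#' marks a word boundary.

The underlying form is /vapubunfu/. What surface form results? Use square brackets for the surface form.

[vapbnfo]

1 Final Vowel Lowering: [vapubunfu] → [vapubunfo]
2 Medial Vowel Deletion: [vapubunfo] → [vapbnfo]
3 Final Obstruent Devoicing: no change — [vapbnfo]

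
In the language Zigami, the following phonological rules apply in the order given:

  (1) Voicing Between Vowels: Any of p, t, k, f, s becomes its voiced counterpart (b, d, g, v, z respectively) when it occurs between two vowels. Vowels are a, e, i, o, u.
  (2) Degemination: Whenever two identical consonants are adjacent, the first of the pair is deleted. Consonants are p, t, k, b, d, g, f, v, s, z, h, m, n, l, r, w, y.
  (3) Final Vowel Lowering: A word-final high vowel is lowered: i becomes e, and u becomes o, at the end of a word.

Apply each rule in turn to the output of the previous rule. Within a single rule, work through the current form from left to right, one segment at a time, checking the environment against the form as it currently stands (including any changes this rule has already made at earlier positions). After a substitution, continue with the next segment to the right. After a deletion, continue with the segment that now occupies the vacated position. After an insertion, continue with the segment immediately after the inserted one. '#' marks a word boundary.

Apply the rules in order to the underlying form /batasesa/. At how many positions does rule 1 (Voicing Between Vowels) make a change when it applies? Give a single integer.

3

(1) Voicing Between Vowels: [batasesa] → [badazeza]
(2) Degemination: no change — [badazeza]
(3) Final Vowel Lowering: no change — [badazeza]
Rule 1 changed 3 position(s).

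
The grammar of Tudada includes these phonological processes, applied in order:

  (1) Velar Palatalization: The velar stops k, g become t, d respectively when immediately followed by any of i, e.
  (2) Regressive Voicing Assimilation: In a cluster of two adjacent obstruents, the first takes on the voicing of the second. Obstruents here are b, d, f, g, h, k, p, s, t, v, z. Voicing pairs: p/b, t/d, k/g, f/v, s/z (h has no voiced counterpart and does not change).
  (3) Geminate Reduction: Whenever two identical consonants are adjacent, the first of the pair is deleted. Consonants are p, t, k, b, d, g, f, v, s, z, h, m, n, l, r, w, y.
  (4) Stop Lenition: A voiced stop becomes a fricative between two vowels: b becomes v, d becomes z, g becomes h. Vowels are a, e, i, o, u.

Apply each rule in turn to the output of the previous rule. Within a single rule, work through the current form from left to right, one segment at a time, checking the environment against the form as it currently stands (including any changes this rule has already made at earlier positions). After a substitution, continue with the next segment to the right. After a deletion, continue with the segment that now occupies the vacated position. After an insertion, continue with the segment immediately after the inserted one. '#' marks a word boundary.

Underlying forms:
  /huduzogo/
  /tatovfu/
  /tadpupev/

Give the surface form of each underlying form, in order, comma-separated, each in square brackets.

/huduzogo/:
  (1) Velar Palatalization: no change — [huduzogo]
  (2) Regressive Voicing Assimilation: no change — [huduzogo]
  (3) Geminate Reduction: no change — [huduzogo]
  (4) Stop Lenition: [huduzogo] → [huzuzoho]
/tatovfu/:
  (1) Velar Palatalization: no change — [tatovfu]
  (2) Regressive Voicing Assimilation: [tatovfu] → [tatoffu]
  (3) Geminate Reduction: [tatoffu] → [tatofu]
  (4) Stop Lenition: no change — [tatofu]
/tadpupev/:
  (1) Velar Palatalization: no change — [tadpupev]
  (2) Regressive Voicing Assimilation: [tadpupev] → [tatpupev]
  (3) Geminate Reduction: no change — [tatpupev]
  (4) Stop Lenition: no change — [tatpupev]

[huzuzoho], [tatofu], [tatpupev]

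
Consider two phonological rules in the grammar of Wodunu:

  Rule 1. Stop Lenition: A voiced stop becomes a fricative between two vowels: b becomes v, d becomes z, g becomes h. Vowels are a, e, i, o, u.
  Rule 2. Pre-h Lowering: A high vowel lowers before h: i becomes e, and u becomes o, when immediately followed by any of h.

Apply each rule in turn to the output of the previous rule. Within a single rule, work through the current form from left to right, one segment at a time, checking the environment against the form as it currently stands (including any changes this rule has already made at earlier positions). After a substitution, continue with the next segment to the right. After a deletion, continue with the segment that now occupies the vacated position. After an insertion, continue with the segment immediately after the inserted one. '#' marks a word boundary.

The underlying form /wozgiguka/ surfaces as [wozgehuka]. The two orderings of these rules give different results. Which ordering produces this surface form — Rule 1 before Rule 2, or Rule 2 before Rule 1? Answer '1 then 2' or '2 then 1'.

Order 1 then 2:
  1 Stop Lenition: [wozgiguka] → [wozgihuka]
  2 Pre-h Lowering: [wozgihuka] → [wozgehuka]
  result: [wozgehuka]
Order 2 then 1:
  2 Pre-h Lowering: no change — [wozgiguka]
  1 Stop Lenition: [wozgiguka] → [wozgihuka]
  result: [wozgihuka]

1 then 2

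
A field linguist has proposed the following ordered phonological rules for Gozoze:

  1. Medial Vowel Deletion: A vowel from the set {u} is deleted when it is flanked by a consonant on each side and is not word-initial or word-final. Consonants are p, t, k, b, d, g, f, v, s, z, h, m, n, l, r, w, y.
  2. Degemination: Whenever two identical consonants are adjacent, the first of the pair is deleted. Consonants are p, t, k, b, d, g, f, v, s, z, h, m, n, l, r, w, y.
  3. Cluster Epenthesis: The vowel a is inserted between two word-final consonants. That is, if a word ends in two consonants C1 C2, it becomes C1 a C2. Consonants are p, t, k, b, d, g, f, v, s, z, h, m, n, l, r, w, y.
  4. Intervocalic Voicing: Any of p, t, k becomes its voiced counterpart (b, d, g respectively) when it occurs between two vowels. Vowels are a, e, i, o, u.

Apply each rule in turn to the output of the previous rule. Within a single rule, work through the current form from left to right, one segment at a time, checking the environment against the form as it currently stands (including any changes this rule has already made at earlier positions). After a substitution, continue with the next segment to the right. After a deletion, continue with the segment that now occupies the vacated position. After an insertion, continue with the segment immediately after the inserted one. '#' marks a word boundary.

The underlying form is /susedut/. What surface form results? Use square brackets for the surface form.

[sedat]

1 Medial Vowel Deletion: [susedut] → [ssedt]
2 Degemination: [ssedt] → [sedt]
3 Cluster Epenthesis: [sedt] → [sedat]
4 Intervocalic Voicing: no change — [sedat]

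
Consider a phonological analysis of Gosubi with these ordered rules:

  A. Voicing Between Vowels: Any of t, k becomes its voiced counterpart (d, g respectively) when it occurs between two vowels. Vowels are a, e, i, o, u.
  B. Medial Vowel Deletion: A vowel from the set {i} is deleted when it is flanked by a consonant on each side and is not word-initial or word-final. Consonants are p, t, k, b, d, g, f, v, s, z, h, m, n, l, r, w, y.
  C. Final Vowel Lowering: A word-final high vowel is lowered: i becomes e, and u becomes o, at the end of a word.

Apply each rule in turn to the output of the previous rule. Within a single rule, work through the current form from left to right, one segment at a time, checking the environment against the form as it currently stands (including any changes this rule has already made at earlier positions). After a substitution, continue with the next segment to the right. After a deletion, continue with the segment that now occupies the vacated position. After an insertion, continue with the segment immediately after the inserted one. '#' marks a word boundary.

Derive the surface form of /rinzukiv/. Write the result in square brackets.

A Voicing Between Vowels: [rinzukiv] → [rinzugiv]
B Medial Vowel Deletion: [rinzugiv] → [rnzugv]
C Final Vowel Lowering: no change — [rnzugv]

[rnzugv]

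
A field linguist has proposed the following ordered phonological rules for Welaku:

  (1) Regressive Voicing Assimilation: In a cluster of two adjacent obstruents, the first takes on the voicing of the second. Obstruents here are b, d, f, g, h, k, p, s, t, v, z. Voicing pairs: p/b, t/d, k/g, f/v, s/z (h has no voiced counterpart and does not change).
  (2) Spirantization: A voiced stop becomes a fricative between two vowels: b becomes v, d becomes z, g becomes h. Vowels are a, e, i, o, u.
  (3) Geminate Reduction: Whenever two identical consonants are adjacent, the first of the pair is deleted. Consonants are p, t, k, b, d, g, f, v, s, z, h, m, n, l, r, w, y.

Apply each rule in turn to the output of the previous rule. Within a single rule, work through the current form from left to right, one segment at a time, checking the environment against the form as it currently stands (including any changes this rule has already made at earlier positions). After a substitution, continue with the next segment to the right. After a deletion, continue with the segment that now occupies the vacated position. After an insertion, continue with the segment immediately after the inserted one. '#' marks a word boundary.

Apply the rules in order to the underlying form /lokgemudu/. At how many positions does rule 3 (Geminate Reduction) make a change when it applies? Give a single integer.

1

(1) Regressive Voicing Assimilation: [lokgemudu] → [loggemudu]
(2) Spirantization: [loggemudu] → [loggemuzu]
(3) Geminate Reduction: [loggemuzu] → [logemuzu]
Rule 3 changed 1 position(s).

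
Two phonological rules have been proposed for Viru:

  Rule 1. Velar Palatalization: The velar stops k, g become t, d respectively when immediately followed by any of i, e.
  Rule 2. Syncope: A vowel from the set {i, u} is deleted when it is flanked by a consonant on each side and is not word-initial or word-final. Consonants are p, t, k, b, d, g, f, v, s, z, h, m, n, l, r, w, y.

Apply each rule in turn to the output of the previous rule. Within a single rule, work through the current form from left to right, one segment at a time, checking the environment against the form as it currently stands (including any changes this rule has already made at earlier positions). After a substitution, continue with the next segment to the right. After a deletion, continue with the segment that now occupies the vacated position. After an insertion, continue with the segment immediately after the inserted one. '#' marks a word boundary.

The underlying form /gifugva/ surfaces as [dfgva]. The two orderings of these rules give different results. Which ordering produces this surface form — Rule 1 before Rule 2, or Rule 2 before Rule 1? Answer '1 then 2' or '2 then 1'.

1 then 2

Order 1 then 2:
  1 Velar Palatalization: [gifugva] → [difugva]
  2 Syncope: [difugva] → [dfgva]
  result: [dfgva]
Order 2 then 1:
  2 Syncope: [gifugva] → [gfgva]
  1 Velar Palatalization: no change — [gfgva]
  result: [gfgva]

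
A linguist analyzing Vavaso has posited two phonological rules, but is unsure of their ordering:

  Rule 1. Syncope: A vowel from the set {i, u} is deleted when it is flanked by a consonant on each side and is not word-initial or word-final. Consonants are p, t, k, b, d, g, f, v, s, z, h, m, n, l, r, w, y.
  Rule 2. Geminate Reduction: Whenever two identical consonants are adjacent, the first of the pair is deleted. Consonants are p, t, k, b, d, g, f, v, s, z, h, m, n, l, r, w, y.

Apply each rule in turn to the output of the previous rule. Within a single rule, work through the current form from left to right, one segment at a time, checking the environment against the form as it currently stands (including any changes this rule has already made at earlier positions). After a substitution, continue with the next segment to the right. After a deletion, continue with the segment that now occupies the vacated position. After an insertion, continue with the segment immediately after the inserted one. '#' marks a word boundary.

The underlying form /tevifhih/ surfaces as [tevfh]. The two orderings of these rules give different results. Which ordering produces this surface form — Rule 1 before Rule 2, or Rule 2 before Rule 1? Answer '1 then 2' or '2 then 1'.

1 then 2

Order 1 then 2:
  1 Syncope: [tevifhih] → [tevfhh]
  2 Geminate Reduction: [tevfhh] → [tevfh]
  result: [tevfh]
Order 2 then 1:
  2 Geminate Reduction: no change — [tevifhih]
  1 Syncope: [tevifhih] → [tevfhh]
  result: [tevfhh]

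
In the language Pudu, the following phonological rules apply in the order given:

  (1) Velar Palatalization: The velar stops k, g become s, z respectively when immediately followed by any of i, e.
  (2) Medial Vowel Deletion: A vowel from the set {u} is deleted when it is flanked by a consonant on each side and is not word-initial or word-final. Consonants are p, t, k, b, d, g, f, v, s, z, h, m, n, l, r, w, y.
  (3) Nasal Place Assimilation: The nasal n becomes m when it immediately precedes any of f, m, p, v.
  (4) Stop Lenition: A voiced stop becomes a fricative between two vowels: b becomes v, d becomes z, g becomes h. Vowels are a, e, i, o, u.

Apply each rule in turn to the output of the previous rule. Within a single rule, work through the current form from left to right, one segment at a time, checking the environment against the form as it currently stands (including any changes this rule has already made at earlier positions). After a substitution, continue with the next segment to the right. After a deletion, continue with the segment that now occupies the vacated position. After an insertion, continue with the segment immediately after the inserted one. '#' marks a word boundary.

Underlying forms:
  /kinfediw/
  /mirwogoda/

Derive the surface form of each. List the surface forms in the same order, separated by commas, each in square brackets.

[simfeziw], [mirwohoza]

/kinfediw/:
  (1) Velar Palatalization: [kinfediw] → [sinfediw]
  (2) Medial Vowel Deletion: no change — [sinfediw]
  (3) Nasal Place Assimilation: [sinfediw] → [simfediw]
  (4) Stop Lenition: [simfediw] → [simfeziw]
/mirwogoda/:
  (1) Velar Palatalization: no change — [mirwogoda]
  (2) Medial Vowel Deletion: no change — [mirwogoda]
  (3) Nasal Place Assimilation: no change — [mirwogoda]
  (4) Stop Lenition: [mirwogoda] → [mirwohoza]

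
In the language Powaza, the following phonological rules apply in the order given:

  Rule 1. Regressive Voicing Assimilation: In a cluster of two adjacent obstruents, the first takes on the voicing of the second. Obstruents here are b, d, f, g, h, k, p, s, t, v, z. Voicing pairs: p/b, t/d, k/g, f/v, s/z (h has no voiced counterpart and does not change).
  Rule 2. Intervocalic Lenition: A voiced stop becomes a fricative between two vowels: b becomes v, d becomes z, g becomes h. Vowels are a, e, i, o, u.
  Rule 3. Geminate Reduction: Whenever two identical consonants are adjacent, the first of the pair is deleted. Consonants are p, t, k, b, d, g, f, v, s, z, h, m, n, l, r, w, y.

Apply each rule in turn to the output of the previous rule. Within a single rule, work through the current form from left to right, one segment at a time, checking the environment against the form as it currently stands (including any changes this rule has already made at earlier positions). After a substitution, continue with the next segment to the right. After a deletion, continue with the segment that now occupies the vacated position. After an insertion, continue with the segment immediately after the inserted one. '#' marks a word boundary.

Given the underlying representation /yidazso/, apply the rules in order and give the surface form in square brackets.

Rule 1 Regressive Voicing Assimilation: [yidazso] → [yidasso]
Rule 2 Intervocalic Lenition: [yidasso] → [yizasso]
Rule 3 Geminate Reduction: [yizasso] → [yizaso]

[yizaso]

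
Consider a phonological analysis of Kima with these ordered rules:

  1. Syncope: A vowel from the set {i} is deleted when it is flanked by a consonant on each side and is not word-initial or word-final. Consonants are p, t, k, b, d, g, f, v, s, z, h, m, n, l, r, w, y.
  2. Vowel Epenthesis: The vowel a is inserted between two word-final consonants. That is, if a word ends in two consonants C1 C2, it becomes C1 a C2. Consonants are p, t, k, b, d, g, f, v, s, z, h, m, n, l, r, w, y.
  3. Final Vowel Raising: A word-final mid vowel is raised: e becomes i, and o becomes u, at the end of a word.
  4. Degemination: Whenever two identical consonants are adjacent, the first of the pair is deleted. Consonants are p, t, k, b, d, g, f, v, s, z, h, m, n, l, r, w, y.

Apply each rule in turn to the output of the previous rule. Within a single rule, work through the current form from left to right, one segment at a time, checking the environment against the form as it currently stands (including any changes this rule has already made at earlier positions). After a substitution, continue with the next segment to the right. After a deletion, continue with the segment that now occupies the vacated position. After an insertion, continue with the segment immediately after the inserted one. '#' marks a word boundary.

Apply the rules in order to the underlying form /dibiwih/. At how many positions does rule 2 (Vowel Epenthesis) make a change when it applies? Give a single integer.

1

1 Syncope: [dibiwih] → [dbwh]
2 Vowel Epenthesis: [dbwh] → [dbwah]
3 Final Vowel Raising: no change — [dbwah]
4 Degemination: no change — [dbwah]
Rule 2 changed 1 position(s).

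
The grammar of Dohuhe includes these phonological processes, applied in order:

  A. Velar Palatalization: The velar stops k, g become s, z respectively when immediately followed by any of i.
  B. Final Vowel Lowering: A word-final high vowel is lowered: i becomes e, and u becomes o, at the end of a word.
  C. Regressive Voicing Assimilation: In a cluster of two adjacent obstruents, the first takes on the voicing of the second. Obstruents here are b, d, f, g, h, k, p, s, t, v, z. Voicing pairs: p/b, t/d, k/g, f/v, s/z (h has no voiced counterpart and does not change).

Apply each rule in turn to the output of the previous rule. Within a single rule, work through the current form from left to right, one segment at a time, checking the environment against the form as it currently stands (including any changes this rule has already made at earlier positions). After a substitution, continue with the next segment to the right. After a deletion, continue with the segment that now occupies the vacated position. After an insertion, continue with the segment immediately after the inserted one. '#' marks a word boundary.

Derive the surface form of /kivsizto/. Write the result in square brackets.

[sifsisto]

A Velar Palatalization: [kivsizto] → [sivsizto]
B Final Vowel Lowering: no change — [sivsizto]
C Regressive Voicing Assimilation: [sivsizto] → [sifsisto]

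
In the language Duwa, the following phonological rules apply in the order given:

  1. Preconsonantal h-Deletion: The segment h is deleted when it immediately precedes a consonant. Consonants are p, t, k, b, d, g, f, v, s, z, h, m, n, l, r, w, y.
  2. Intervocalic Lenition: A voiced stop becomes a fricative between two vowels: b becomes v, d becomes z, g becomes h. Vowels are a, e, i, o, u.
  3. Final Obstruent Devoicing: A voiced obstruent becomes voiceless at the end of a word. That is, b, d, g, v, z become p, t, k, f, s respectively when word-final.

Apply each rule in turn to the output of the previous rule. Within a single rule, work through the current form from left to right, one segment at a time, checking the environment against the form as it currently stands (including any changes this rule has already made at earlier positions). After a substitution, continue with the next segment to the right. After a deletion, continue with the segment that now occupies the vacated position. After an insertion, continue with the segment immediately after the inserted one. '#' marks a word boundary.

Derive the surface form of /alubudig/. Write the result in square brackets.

1 Preconsonantal h-Deletion: no change — [alubudig]
2 Intervocalic Lenition: [alubudig] → [aluvuzig]
3 Final Obstruent Devoicing: [aluvuzig] → [aluvuzik]

[aluvuzik]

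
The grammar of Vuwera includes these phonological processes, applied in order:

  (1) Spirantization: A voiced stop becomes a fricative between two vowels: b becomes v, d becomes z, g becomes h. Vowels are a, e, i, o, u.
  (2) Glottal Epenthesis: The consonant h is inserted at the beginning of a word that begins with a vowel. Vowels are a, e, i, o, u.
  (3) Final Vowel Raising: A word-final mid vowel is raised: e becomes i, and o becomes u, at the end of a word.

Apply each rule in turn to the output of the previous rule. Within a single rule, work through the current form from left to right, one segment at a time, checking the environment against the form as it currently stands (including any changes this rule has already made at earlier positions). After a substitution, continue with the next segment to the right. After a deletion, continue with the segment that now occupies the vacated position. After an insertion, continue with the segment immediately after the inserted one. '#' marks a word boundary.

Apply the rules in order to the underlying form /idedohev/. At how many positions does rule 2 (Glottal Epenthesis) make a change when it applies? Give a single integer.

(1) Spirantization: [idedohev] → [izezohev]
(2) Glottal Epenthesis: [izezohev] → [hizezohev]
(3) Final Vowel Raising: no change — [hizezohev]
Rule 2 changed 1 position(s).

1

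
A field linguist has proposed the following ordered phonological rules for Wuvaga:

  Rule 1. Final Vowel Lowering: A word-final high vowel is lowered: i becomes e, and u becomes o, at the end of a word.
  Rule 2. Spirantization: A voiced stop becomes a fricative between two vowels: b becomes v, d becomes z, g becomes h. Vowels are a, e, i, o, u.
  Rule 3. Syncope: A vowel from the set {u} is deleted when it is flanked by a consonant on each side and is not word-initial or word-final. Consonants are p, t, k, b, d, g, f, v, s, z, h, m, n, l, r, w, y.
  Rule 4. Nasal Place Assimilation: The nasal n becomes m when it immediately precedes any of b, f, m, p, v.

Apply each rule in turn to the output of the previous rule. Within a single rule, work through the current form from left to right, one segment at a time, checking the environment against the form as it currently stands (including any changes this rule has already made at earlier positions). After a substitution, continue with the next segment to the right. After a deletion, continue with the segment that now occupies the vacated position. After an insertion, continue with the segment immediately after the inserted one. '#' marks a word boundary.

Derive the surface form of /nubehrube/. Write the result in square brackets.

[mvehrve]

Rule 1 Final Vowel Lowering: no change — [nubehrube]
Rule 2 Spirantization: [nubehrube] → [nuvehruve]
Rule 3 Syncope: [nuvehruve] → [nvehrve]
Rule 4 Nasal Place Assimilation: [nvehrve] → [mvehrve]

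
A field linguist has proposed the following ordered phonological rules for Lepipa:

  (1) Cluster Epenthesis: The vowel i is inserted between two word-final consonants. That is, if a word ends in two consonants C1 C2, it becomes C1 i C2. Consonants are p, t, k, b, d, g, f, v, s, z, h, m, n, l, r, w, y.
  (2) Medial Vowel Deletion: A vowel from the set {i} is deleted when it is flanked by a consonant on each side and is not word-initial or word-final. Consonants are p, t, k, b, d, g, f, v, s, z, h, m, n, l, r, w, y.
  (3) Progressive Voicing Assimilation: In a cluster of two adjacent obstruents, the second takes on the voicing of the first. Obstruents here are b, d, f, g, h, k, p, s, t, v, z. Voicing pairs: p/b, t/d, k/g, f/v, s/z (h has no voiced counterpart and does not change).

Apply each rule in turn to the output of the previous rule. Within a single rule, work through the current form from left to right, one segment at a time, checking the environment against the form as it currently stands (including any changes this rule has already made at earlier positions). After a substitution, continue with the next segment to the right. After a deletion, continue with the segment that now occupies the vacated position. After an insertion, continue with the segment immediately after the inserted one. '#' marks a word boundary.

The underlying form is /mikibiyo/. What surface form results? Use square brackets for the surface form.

[mkpyo]

(1) Cluster Epenthesis: no change — [mikibiyo]
(2) Medial Vowel Deletion: [mikibiyo] → [mkbyo]
(3) Progressive Voicing Assimilation: [mkbyo] → [mkpyo]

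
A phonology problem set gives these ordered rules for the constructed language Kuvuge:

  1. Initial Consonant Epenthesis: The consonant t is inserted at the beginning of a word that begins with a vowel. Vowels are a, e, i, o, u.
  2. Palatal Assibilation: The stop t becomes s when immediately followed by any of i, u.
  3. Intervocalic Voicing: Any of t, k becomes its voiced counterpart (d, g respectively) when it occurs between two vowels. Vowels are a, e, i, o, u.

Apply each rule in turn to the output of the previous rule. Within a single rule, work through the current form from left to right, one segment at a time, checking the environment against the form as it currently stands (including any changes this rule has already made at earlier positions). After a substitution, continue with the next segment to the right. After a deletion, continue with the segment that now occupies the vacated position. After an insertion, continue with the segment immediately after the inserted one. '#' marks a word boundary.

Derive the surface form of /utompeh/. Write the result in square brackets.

[sudompeh]

1 Initial Consonant Epenthesis: [utompeh] → [tutompeh]
2 Palatal Assibilation: [tutompeh] → [sutompeh]
3 Intervocalic Voicing: [sutompeh] → [sudompeh]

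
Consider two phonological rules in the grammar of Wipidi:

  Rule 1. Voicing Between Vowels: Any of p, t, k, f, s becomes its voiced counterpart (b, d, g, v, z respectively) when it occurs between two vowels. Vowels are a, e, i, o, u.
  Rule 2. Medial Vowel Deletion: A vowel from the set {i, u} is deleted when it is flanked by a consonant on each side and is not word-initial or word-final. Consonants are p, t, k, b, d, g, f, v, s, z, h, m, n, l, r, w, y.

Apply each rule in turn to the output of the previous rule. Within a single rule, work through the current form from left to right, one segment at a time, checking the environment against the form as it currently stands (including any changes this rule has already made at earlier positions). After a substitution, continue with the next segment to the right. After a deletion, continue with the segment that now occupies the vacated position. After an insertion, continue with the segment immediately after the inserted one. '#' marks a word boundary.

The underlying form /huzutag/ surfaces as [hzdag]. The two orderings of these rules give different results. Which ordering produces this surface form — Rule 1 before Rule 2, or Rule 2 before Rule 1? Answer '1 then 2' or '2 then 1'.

Order 1 then 2:
  1 Voicing Between Vowels: [huzutag] → [huzudag]
  2 Medial Vowel Deletion: [huzudag] → [hzdag]
  result: [hzdag]
Order 2 then 1:
  2 Medial Vowel Deletion: [huzutag] → [hztag]
  1 Voicing Between Vowels: no change — [hztag]
  result: [hztag]

1 then 2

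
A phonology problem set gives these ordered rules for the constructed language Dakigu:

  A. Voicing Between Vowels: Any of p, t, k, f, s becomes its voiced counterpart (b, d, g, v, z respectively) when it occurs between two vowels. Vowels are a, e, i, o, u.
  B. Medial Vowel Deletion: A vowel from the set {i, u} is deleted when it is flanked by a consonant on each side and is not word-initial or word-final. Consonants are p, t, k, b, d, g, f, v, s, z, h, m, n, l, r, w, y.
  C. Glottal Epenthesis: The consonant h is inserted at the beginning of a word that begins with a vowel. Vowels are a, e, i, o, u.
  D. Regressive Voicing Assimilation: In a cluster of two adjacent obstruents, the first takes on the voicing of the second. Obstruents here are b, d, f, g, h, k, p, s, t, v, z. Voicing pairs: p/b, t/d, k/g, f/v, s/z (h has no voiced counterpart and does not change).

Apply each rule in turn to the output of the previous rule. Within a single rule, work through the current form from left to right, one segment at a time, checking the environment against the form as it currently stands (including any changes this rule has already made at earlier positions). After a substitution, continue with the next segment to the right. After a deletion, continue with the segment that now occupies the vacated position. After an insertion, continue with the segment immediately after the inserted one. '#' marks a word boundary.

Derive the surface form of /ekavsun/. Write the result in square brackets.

[hegafsn]

A Voicing Between Vowels: [ekavsun] → [egavsun]
B Medial Vowel Deletion: [egavsun] → [egavsn]
C Glottal Epenthesis: [egavsn] → [hegavsn]
D Regressive Voicing Assimilation: [hegavsn] → [hegafsn]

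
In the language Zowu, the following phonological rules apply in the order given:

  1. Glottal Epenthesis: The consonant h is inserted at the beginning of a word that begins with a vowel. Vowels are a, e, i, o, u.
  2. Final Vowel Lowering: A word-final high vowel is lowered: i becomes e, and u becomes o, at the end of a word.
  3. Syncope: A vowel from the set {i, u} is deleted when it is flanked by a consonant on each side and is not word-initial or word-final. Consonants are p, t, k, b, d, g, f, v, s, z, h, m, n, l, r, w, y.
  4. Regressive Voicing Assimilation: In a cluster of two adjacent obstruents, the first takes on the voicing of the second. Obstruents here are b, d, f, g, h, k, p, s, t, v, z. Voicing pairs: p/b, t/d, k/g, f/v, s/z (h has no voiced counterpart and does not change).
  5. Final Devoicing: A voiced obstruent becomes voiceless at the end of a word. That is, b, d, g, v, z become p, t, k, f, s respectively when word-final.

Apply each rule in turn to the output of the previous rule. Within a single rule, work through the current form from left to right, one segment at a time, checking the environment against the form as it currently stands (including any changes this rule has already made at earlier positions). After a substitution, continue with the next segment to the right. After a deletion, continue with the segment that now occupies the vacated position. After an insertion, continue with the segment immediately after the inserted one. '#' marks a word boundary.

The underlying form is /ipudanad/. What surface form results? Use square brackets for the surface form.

[hbdanat]

1 Glottal Epenthesis: [ipudanad] → [hipudanad]
2 Final Vowel Lowering: no change — [hipudanad]
3 Syncope: [hipudanad] → [hpdanad]
4 Regressive Voicing Assimilation: [hpdanad] → [hbdanad]
5 Final Devoicing: [hbdanad] → [hbdanat]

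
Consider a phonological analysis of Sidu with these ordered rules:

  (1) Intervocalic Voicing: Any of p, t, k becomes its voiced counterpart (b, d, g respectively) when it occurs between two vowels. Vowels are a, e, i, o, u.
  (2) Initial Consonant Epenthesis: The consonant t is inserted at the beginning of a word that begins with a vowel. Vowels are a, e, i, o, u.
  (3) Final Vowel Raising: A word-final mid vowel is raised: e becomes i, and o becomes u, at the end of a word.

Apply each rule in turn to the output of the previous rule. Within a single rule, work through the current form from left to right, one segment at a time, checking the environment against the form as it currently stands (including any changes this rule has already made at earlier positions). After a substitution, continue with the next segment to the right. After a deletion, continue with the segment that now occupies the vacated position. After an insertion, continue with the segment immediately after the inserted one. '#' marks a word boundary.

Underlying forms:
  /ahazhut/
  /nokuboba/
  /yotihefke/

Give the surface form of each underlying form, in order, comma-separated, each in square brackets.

[tahazhut], [noguboba], [yodihefki]

/ahazhut/:
  (1) Intervocalic Voicing: no change — [ahazhut]
  (2) Initial Consonant Epenthesis: [ahazhut] → [tahazhut]
  (3) Final Vowel Raising: no change — [tahazhut]
/nokuboba/:
  (1) Intervocalic Voicing: [nokuboba] → [noguboba]
  (2) Initial Consonant Epenthesis: no change — [noguboba]
  (3) Final Vowel Raising: no change — [noguboba]
/yotihefke/:
  (1) Intervocalic Voicing: [yotihefke] → [yodihefke]
  (2) Initial Consonant Epenthesis: no change — [yodihefke]
  (3) Final Vowel Raising: [yodihefke] → [yodihefki]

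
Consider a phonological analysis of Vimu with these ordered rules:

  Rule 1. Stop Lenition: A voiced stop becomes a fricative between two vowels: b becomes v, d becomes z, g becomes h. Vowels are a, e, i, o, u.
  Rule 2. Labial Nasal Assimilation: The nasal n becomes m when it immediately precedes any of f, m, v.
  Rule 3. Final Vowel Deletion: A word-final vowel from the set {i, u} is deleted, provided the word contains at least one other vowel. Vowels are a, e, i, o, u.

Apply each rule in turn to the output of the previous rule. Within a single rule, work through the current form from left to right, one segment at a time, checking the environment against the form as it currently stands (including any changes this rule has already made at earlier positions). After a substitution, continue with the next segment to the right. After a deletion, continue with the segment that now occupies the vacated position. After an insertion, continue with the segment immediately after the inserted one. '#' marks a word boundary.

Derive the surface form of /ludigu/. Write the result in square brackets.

[luzih]

Rule 1 Stop Lenition: [ludigu] → [luzihu]
Rule 2 Labial Nasal Assimilation: no change — [luzihu]
Rule 3 Final Vowel Deletion: [luzihu] → [luzih]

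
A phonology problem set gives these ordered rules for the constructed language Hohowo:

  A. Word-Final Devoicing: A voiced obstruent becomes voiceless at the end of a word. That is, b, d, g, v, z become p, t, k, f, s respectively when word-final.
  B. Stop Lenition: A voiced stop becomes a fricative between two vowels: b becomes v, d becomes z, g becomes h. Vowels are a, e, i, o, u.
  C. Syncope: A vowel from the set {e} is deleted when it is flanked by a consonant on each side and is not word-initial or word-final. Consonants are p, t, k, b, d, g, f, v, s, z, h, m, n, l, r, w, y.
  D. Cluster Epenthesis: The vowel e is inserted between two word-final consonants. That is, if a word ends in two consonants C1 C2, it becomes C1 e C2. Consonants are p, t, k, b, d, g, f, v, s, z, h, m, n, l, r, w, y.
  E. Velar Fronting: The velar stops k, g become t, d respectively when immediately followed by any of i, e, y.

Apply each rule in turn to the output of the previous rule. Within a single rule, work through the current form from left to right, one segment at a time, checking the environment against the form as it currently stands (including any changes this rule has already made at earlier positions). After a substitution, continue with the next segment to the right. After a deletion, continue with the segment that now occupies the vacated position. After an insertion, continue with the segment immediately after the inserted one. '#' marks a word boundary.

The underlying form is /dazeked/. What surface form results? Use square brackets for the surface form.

A Word-Final Devoicing: [dazeked] → [dazeket]
B Stop Lenition: no change — [dazeket]
C Syncope: [dazeket] → [dazkt]
D Cluster Epenthesis: [dazkt] → [dazket]
E Velar Fronting: [dazket] → [daztet]

[daztet]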